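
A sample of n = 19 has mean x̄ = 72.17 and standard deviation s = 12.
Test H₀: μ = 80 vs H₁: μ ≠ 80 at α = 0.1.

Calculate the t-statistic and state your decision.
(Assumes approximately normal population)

Answer: t = -2.8442, reject H₀

Derivation:
df = n - 1 = 18
SE = s/√n = 12/√19 = 2.7530
t = (x̄ - μ₀)/SE = (72.17 - 80)/2.7530 = -2.8442
Critical value: t_{0.05,18} = ±1.734
p-value ≈ 0.0108
Decision: reject H₀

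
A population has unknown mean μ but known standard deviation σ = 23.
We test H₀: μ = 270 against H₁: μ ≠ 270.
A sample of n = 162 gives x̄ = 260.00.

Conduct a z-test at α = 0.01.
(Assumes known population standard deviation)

Standard error: SE = σ/√n = 23/√162 = 1.8071
z-statistic: z = (x̄ - μ₀)/SE = (260.00 - 270)/1.8071 = -5.5337
Critical value: ±2.576
p-value < 0.0001
Decision: reject H₀

Answer: z = -5.5337, reject H₀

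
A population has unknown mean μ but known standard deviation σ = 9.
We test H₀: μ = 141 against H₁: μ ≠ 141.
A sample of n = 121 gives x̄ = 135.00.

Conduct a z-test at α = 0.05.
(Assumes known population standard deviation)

Answer: z = -7.3332, reject H₀

Derivation:
Standard error: SE = σ/√n = 9/√121 = 0.8182
z-statistic: z = (x̄ - μ₀)/SE = (135.00 - 141)/0.8182 = -7.3332
Critical value: ±1.960
p-value < 0.0001
Decision: reject H₀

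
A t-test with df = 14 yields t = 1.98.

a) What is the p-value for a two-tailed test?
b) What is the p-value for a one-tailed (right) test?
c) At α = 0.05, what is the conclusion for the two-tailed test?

Using t-distribution with df = 14:
a) Two-tailed: p = 2×P(T > 1.98) = 0.0677
b) One-tailed: p = P(T > 1.98) = 0.0339
c) 0.0677 ≥ 0.05, fail to reject H₀

Answer: a) 0.0677, b) 0.0339, c) fail to reject H₀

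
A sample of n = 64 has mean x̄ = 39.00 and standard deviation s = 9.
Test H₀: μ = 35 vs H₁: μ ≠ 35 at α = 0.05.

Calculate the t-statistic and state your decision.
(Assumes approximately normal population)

Answer: t = 3.5556, reject H₀

Derivation:
df = n - 1 = 63
SE = s/√n = 9/√64 = 1.1250
t = (x̄ - μ₀)/SE = (39.00 - 35)/1.1250 = 3.5556
Critical value: t_{0.025,63} = ±1.998
p-value ≈ 0.0007
Decision: reject H₀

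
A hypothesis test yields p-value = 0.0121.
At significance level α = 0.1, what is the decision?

Answer: reject H₀

Derivation:
Compare p-value to α:
0.0121 < 0.1
Decision: reject H₀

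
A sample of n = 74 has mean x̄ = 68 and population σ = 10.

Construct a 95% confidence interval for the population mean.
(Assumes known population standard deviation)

Confidence level: 95%, α = 0.05
z_0.025 = 1.960
SE = σ/√n = 10/√74 = 1.1625
Margin of error = 1.960 × 1.1625 = 2.2785
CI: x̄ ± margin = 68 ± 2.2785
CI: (65.7215, 70.2785)

Answer: (65.7215, 70.2785)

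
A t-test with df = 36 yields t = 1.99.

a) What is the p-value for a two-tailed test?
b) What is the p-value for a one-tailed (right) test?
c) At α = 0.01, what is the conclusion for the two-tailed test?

Answer: a) 0.0542, b) 0.0271, c) fail to reject H₀

Derivation:
Using t-distribution with df = 36:
a) Two-tailed: p = 2×P(T > 1.99) = 0.0542
b) One-tailed: p = P(T > 1.99) = 0.0271
c) 0.0542 ≥ 0.01, fail to reject H₀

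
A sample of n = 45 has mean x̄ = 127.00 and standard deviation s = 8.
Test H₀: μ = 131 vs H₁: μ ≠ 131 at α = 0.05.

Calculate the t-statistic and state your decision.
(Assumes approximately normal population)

df = n - 1 = 44
SE = s/√n = 8/√45 = 1.1926
t = (x̄ - μ₀)/SE = (127.00 - 131)/1.1926 = -3.3540
Critical value: t_{0.025,44} = ±2.015
p-value ≈ 0.0016
Decision: reject H₀

Answer: t = -3.3540, reject H₀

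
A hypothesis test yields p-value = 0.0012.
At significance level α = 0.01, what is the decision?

Compare p-value to α:
0.0012 < 0.01
Decision: reject H₀

Answer: reject H₀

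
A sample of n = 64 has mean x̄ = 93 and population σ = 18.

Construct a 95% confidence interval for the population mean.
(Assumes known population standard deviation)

Confidence level: 95%, α = 0.05
z_0.025 = 1.960
SE = σ/√n = 18/√64 = 2.2500
Margin of error = 1.960 × 2.2500 = 4.4100
CI: x̄ ± margin = 93 ± 4.4100
CI: (88.5900, 97.4100)

Answer: (88.5900, 97.4100)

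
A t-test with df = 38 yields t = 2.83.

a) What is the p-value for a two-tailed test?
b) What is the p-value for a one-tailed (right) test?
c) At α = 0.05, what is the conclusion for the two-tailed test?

Using t-distribution with df = 38:
a) Two-tailed: p = 2×P(T > 2.83) = 0.0074
b) One-tailed: p = P(T > 2.83) = 0.0037
c) 0.0074 < 0.05, reject H₀

Answer: a) 0.0074, b) 0.0037, c) reject H₀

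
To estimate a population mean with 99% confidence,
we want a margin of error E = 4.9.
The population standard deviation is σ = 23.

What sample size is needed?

Answer: n = 147

Derivation:
z_0.005 = 2.576
n = (z×σ/E)² = (2.576×23/4.9)²
n = 146.2026
Round up: n = 147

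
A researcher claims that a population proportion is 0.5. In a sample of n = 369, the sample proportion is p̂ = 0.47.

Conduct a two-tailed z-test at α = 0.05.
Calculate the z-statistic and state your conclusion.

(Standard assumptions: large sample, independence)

H₀: p = 0.5, H₁: p ≠ 0.5
Standard error: SE = √(p₀(1-p₀)/n) = √(0.5×0.5/369) = 0.026029
z-statistic: z = (p̂ - p₀)/SE = (0.47 - 0.5)/0.026029 = -1.1526
Critical value: z_0.025 = ±1.960
p-value = 0.2491
Decision: fail to reject H₀ at α = 0.05

Answer: z = -1.1526, fail to reject H₀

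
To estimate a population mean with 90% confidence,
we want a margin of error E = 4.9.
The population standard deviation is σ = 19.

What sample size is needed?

Answer: n = 41

Derivation:
z_0.05 = 1.645
n = (z×σ/E)² = (1.645×19/4.9)²
n = 40.6862
Round up: n = 41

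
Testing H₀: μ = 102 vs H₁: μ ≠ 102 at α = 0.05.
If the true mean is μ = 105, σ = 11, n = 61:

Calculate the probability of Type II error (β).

Answer: β ≈ 0.4324

Derivation:
SE = σ/√n = 11/√61 = 1.4084
Critical values: μ₀ ± z_0.025×SE = 102 ± 1.960×1.4084
Acceptance region: (99.2395, 104.7605)
Under H₁ (μ = 105): z_high = (104.7605 - 105)/1.4084 = -0.1701, z_low = (99.2395 - 105)/1.4084 = -4.0901
β = P(not reject | H₁) = Φ(-0.1701) - Φ(-4.0901) ≈ 0.4324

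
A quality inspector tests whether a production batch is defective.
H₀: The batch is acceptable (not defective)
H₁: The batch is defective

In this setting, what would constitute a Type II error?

Type I error: rejecting H₀ when it is actually true (false positive).
Type II error: failing to reject H₀ when H₁ is actually true (false negative).

Answer: Shipping a defective batch to customers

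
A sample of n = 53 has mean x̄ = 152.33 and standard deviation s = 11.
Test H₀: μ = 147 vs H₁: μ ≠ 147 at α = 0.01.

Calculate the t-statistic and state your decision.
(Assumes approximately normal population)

df = n - 1 = 52
SE = s/√n = 11/√53 = 1.5110
t = (x̄ - μ₀)/SE = (152.33 - 147)/1.5110 = 3.5275
Critical value: t_{0.005,52} = ±2.674
p-value ≈ 0.0009
Decision: reject H₀

Answer: t = 3.5275, reject H₀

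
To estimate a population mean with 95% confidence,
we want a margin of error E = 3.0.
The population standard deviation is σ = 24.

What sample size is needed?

Answer: n = 246

Derivation:
z_0.025 = 1.960
n = (z×σ/E)² = (1.960×24/3.0)²
n = 245.8624
Round up: n = 246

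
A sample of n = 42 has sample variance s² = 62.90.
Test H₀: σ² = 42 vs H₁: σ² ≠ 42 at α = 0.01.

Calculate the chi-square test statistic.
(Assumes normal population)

df = n - 1 = 41
χ² = (n-1)s²/σ₀² = 41×62.90/42 = 61.4024
Critical values: χ²_{0.995,41} = 21.421, χ²_{0.005,41} = 68.053
Rejection region: χ² < 21.421 or χ² > 68.053
Decision: fail to reject H₀

Answer: χ² = 61.4024, fail to reject H₀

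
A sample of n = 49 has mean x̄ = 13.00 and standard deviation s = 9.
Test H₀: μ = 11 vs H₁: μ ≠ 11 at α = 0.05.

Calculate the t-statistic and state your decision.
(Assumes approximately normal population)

df = n - 1 = 48
SE = s/√n = 9/√49 = 1.2857
t = (x̄ - μ₀)/SE = (13.00 - 11)/1.2857 = 1.5556
Critical value: t_{0.025,48} = ±2.011
p-value ≈ 0.1264
Decision: fail to reject H₀

Answer: t = 1.5556, fail to reject H₀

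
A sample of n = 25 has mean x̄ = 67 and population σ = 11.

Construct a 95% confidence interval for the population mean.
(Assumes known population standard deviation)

Confidence level: 95%, α = 0.05
z_0.025 = 1.960
SE = σ/√n = 11/√25 = 2.2000
Margin of error = 1.960 × 2.2000 = 4.3120
CI: x̄ ± margin = 67 ± 4.3120
CI: (62.6880, 71.3120)

Answer: (62.6880, 71.3120)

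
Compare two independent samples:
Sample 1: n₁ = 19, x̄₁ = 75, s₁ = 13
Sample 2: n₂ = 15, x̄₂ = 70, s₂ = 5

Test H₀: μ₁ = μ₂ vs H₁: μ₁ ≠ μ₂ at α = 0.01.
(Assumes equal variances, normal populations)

Answer: t = 1.4060, fail to reject H₀

Derivation:
Pooled variance: s²_p = [18×13² + 14×5²]/(32) = 106.0000
s_p = 10.2956
SE = s_p×√(1/n₁ + 1/n₂) = 10.2956×√(1/19 + 1/15) = 3.5561
t = (x̄₁ - x̄₂)/SE = (75 - 70)/3.5561 = 1.4060
df = 32, t-critical = ±2.738
Decision: fail to reject H₀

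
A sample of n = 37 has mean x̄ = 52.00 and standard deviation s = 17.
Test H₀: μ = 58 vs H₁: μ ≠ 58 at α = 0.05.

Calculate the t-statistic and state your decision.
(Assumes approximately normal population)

df = n - 1 = 36
SE = s/√n = 17/√37 = 2.7948
t = (x̄ - μ₀)/SE = (52.00 - 58)/2.7948 = -2.1468
Critical value: t_{0.025,36} = ±2.028
p-value ≈ 0.0386
Decision: reject H₀

Answer: t = -2.1468, reject H₀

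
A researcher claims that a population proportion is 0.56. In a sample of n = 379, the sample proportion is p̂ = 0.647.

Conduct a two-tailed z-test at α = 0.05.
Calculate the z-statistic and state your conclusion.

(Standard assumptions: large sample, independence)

H₀: p = 0.56, H₁: p ≠ 0.56
Standard error: SE = √(p₀(1-p₀)/n) = √(0.56×0.44/379) = 0.025498
z-statistic: z = (p̂ - p₀)/SE = (0.647 - 0.56)/0.025498 = 3.4120
Critical value: z_0.025 = ±1.960
p-value = 0.0006
Decision: reject H₀ at α = 0.05

Answer: z = 3.4120, reject H₀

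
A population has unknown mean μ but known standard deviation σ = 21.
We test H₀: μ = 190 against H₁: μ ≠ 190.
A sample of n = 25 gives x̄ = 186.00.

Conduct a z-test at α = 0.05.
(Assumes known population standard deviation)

Standard error: SE = σ/√n = 21/√25 = 4.2000
z-statistic: z = (x̄ - μ₀)/SE = (186.00 - 190)/4.2000 = -0.9524
Critical value: ±1.960
p-value = 0.3409
Decision: fail to reject H₀

Answer: z = -0.9524, fail to reject H₀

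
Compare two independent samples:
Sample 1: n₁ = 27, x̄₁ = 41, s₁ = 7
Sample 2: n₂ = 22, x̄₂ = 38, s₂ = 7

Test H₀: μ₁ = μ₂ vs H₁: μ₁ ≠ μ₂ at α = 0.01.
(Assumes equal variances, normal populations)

Answer: t = 1.4922, fail to reject H₀

Derivation:
Pooled variance: s²_p = [26×7² + 21×7²]/(47) = 49.0000
s_p = 7.0000
SE = s_p×√(1/n₁ + 1/n₂) = 7.0000×√(1/27 + 1/22) = 2.0105
t = (x̄₁ - x̄₂)/SE = (41 - 38)/2.0105 = 1.4922
df = 47, t-critical = ±2.685
Decision: fail to reject H₀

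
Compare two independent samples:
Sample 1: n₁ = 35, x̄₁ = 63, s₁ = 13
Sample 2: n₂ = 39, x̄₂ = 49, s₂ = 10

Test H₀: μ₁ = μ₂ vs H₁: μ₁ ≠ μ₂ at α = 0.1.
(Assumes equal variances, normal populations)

Pooled variance: s²_p = [34×13² + 38×10²]/(72) = 132.5833
s_p = 11.5145
SE = s_p×√(1/n₁ + 1/n₂) = 11.5145×√(1/35 + 1/39) = 2.6810
t = (x̄₁ - x̄₂)/SE = (63 - 49)/2.6810 = 5.2219
df = 72, t-critical = ±1.666
Decision: reject H₀

Answer: t = 5.2219, reject H₀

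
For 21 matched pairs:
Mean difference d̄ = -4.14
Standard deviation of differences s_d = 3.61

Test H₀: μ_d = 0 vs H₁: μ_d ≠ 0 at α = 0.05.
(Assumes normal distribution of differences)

df = n - 1 = 20
SE = s_d/√n = 3.61/√21 = 0.7878
t = d̄/SE = -4.14/0.7878 = -5.2551
Critical value: t_{0.025,20} = ±2.086
p-value < 0.0001
Decision: reject H₀

Answer: t = -5.2551, reject H₀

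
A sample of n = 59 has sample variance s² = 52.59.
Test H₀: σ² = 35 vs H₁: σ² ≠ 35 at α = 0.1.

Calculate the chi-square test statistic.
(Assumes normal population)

df = n - 1 = 58
χ² = (n-1)s²/σ₀² = 58×52.59/35 = 87.1491
Critical values: χ²_{0.95,58} = 41.492, χ²_{0.05,58} = 76.778
Rejection region: χ² < 41.492 or χ² > 76.778
Decision: reject H₀

Answer: χ² = 87.1491, reject H₀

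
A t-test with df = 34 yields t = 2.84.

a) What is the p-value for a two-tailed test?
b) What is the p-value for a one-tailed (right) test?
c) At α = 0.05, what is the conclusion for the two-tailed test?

Answer: a) 0.0076, b) 0.0038, c) reject H₀

Derivation:
Using t-distribution with df = 34:
a) Two-tailed: p = 2×P(T > 2.84) = 0.0076
b) One-tailed: p = P(T > 2.84) = 0.0038
c) 0.0076 < 0.05, reject H₀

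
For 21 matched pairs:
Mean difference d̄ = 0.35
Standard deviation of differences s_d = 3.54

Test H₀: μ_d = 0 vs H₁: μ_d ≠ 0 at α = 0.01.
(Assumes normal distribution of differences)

df = n - 1 = 20
SE = s_d/√n = 3.54/√21 = 0.7725
t = d̄/SE = 0.35/0.7725 = 0.4531
Critical value: t_{0.005,20} = ±2.845
p-value ≈ 0.6554
Decision: fail to reject H₀

Answer: t = 0.4531, fail to reject H₀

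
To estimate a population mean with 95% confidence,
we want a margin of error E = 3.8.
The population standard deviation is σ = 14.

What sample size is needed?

Answer: n = 53

Derivation:
z_0.025 = 1.960
n = (z×σ/E)² = (1.960×14/3.8)²
n = 52.1436
Round up: n = 53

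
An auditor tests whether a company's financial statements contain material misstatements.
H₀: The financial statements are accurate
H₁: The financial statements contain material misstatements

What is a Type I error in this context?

Type I error: rejecting H₀ when it is actually true (false positive).
Type II error: failing to reject H₀ when H₁ is actually true (false negative).

Answer: Concluding the statements are misstated when they are actually accurate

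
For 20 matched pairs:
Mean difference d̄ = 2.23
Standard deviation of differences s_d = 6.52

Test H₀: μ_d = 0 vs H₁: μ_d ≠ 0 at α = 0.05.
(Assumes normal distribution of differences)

Answer: t = 1.5296, fail to reject H₀

Derivation:
df = n - 1 = 19
SE = s_d/√n = 6.52/√20 = 1.4579
t = d̄/SE = 2.23/1.4579 = 1.5296
Critical value: t_{0.025,19} = ±2.093
p-value ≈ 0.1426
Decision: fail to reject H₀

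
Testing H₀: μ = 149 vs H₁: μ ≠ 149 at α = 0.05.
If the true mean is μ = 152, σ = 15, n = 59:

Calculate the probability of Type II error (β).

SE = σ/√n = 15/√59 = 1.9528
Critical values: μ₀ ± z_0.025×SE = 149 ± 1.960×1.9528
Acceptance region: (145.1725, 152.8275)
Under H₁ (μ = 152): z_high = (152.8275 - 152)/1.9528 = 0.4238, z_low = (145.1725 - 152)/1.9528 = -3.4963
β = P(not reject | H₁) = Φ(0.4238) - Φ(-3.4963) ≈ 0.6639

Answer: β ≈ 0.6639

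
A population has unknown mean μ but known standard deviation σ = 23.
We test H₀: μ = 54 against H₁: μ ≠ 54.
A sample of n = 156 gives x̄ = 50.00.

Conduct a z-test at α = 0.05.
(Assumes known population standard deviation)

Standard error: SE = σ/√n = 23/√156 = 1.8415
z-statistic: z = (x̄ - μ₀)/SE = (50.00 - 54)/1.8415 = -2.1721
Critical value: ±1.960
p-value = 0.0298
Decision: reject H₀

Answer: z = -2.1721, reject H₀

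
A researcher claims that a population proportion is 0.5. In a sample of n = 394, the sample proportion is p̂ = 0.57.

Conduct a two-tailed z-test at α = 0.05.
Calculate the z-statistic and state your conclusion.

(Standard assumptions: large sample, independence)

H₀: p = 0.5, H₁: p ≠ 0.5
Standard error: SE = √(p₀(1-p₀)/n) = √(0.5×0.5/394) = 0.025190
z-statistic: z = (p̂ - p₀)/SE = (0.57 - 0.5)/0.025190 = 2.7789
Critical value: z_0.025 = ±1.960
p-value = 0.0055
Decision: reject H₀ at α = 0.05

Answer: z = 2.7789, reject H₀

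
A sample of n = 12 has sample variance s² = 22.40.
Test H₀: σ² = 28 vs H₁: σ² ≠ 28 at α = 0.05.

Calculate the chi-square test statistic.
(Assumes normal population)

Answer: χ² = 8.8000, fail to reject H₀

Derivation:
df = n - 1 = 11
χ² = (n-1)s²/σ₀² = 11×22.40/28 = 8.8000
Critical values: χ²_{0.975,11} = 3.816, χ²_{0.025,11} = 21.920
Rejection region: χ² < 3.816 or χ² > 21.920
Decision: fail to reject H₀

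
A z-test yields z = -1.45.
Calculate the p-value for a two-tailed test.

Answer: p-value ≈ 0.1471

Derivation:
For z = -1.45:
p = 2×P(Z > |-1.45|) = 2×(1 - Φ(1.45)) = 0.1471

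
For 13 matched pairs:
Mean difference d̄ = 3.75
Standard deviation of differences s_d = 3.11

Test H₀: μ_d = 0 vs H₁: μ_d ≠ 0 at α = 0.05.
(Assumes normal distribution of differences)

Answer: t = 4.3473, reject H₀

Derivation:
df = n - 1 = 12
SE = s_d/√n = 3.11/√13 = 0.8626
t = d̄/SE = 3.75/0.8626 = 4.3473
Critical value: t_{0.025,12} = ±2.179
p-value ≈ 0.0009
Decision: reject H₀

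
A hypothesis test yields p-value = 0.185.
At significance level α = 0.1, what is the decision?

Answer: fail to reject H₀

Derivation:
Compare p-value to α:
0.185 ≥ 0.1
Decision: fail to reject H₀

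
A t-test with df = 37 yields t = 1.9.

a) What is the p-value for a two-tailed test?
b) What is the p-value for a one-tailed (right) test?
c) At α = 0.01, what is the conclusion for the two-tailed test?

Using t-distribution with df = 37:
a) Two-tailed: p = 2×P(T > 1.9) = 0.0652
b) One-tailed: p = P(T > 1.9) = 0.0326
c) 0.0652 ≥ 0.01, fail to reject H₀

Answer: a) 0.0652, b) 0.0326, c) fail to reject H₀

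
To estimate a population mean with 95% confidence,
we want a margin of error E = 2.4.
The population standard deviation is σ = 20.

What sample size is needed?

z_0.025 = 1.960
n = (z×σ/E)² = (1.960×20/2.4)²
n = 266.7778
Round up: n = 267

Answer: n = 267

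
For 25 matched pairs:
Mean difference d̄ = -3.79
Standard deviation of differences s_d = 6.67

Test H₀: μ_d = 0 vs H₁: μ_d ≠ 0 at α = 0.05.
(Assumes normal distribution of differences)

Answer: t = -2.8411, reject H₀

Derivation:
df = n - 1 = 24
SE = s_d/√n = 6.67/√25 = 1.3340
t = d̄/SE = -3.79/1.3340 = -2.8411
Critical value: t_{0.025,24} = ±2.064
p-value ≈ 0.0090
Decision: reject H₀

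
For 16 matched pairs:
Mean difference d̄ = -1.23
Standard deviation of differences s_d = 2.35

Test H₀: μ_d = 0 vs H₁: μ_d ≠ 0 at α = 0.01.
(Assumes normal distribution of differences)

Answer: t = -2.0936, fail to reject H₀

Derivation:
df = n - 1 = 15
SE = s_d/√n = 2.35/√16 = 0.5875
t = d̄/SE = -1.23/0.5875 = -2.0936
Critical value: t_{0.005,15} = ±2.947
p-value ≈ 0.0537
Decision: fail to reject H₀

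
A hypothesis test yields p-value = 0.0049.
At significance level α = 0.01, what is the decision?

Answer: reject H₀

Derivation:
Compare p-value to α:
0.0049 < 0.01
Decision: reject H₀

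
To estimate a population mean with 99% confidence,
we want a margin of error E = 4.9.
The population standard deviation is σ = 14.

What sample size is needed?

z_0.005 = 2.576
n = (z×σ/E)² = (2.576×14/4.9)²
n = 54.1696
Round up: n = 55

Answer: n = 55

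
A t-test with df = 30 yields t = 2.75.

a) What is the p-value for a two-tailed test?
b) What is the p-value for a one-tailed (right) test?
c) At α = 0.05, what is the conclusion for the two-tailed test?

Using t-distribution with df = 30:
a) Two-tailed: p = 2×P(T > 2.75) = 0.0100
b) One-tailed: p = P(T > 2.75) = 0.0050
c) 0.0100 < 0.05, reject H₀

Answer: a) 0.0100, b) 0.0050, c) reject H₀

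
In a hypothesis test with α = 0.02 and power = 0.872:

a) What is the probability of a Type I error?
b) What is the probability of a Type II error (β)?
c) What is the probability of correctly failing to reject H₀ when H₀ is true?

Answer: a) 0.02, b) 0.128, c) 0.98

Derivation:
a) Type I error probability = α = 0.02
b) Power = P(reject H₀ | H₁ true) = 1 - β = 0.872, so Type II error probability = β = 1 - Power = 0.128
c) P(fail to reject H₀ | H₀ true) = 1 - α = 0.98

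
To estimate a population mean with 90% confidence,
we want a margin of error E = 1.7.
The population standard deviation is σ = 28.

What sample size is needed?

Answer: n = 735

Derivation:
z_0.05 = 1.645
n = (z×σ/E)² = (1.645×28/1.7)²
n = 734.0912
Round up: n = 735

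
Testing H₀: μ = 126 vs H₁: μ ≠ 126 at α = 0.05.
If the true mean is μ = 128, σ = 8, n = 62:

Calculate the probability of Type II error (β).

Answer: β ≈ 0.4966

Derivation:
SE = σ/√n = 8/√62 = 1.0160
Critical values: μ₀ ± z_0.025×SE = 126 ± 1.960×1.0160
Acceptance region: (124.0086, 127.9914)
Under H₁ (μ = 128): z_high = (127.9914 - 128)/1.0160 = -0.0085, z_low = (124.0086 - 128)/1.0160 = -3.9285
β = P(not reject | H₁) = Φ(-0.0085) - Φ(-3.9285) ≈ 0.4966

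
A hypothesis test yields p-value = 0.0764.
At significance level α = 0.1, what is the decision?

Compare p-value to α:
0.0764 < 0.1
Decision: reject H₀

Answer: reject H₀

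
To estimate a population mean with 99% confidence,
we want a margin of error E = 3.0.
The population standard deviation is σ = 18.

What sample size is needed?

z_0.005 = 2.576
n = (z×σ/E)² = (2.576×18/3.0)²
n = 238.8879
Round up: n = 239

Answer: n = 239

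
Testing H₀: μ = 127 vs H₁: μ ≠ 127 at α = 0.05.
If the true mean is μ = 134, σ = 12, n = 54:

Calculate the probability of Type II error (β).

SE = σ/√n = 12/√54 = 1.6330
Critical values: μ₀ ± z_0.025×SE = 127 ± 1.960×1.6330
Acceptance region: (123.7993, 130.2007)
Under H₁ (μ = 134): z_high = (130.2007 - 134)/1.6330 = -2.3266, z_low = (123.7993 - 134)/1.6330 = -6.2466
β = P(not reject | H₁) = Φ(-2.3266) - Φ(-6.2466) ≈ 0.0100

Answer: β ≈ 0.0100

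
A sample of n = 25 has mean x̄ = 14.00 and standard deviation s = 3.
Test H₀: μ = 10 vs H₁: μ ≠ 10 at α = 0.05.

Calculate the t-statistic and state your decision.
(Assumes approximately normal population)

df = n - 1 = 24
SE = s/√n = 3/√25 = 0.6000
t = (x̄ - μ₀)/SE = (14.00 - 10)/0.6000 = 6.6667
Critical value: t_{0.025,24} = ±2.064
p-value < 0.0001
Decision: reject H₀

Answer: t = 6.6667, reject H₀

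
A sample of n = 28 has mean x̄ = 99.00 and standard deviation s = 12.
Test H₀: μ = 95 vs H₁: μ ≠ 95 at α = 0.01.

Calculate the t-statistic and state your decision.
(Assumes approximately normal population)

Answer: t = 1.7638, fail to reject H₀

Derivation:
df = n - 1 = 27
SE = s/√n = 12/√28 = 2.2678
t = (x̄ - μ₀)/SE = (99.00 - 95)/2.2678 = 1.7638
Critical value: t_{0.005,27} = ±2.771
p-value ≈ 0.0891
Decision: fail to reject H₀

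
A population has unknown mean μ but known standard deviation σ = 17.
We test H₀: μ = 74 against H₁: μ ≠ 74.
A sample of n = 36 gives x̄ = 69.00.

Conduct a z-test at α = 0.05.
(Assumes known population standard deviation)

Standard error: SE = σ/√n = 17/√36 = 2.8333
z-statistic: z = (x̄ - μ₀)/SE = (69.00 - 74)/2.8333 = -1.7647
Critical value: ±1.960
p-value = 0.0776
Decision: fail to reject H₀

Answer: z = -1.7647, fail to reject H₀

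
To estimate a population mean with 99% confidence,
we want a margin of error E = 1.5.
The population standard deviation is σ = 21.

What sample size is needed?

z_0.005 = 2.576
n = (z×σ/E)² = (2.576×21/1.5)²
n = 1300.6121
Round up: n = 1301

Answer: n = 1301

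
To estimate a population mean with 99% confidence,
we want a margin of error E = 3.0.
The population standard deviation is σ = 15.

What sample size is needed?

z_0.005 = 2.576
n = (z×σ/E)² = (2.576×15/3.0)²
n = 165.8944
Round up: n = 166

Answer: n = 166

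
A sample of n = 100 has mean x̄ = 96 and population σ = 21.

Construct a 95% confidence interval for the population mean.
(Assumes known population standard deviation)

Answer: (91.8840, 100.1160)

Derivation:
Confidence level: 95%, α = 0.05
z_0.025 = 1.960
SE = σ/√n = 21/√100 = 2.1000
Margin of error = 1.960 × 2.1000 = 4.1160
CI: x̄ ± margin = 96 ± 4.1160
CI: (91.8840, 100.1160)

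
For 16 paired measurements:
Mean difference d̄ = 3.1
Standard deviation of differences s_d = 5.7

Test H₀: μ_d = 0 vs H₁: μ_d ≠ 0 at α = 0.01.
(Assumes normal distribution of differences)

Answer: t = 2.1754, fail to reject H₀

Derivation:
df = n - 1 = 15
SE = s_d/√n = 5.7/√16 = 1.4250
t = d̄/SE = 3.1/1.4250 = 2.1754
Critical value: t_{0.005,15} = ±2.947
p-value ≈ 0.0460
Decision: fail to reject H₀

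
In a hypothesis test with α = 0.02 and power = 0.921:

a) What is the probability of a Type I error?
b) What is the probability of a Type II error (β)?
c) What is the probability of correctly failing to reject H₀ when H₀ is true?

a) Type I error probability = α = 0.02
b) Power = P(reject H₀ | H₁ true) = 1 - β = 0.921, so Type II error probability = β = 1 - Power = 0.079
c) P(fail to reject H₀ | H₀ true) = 1 - α = 0.98

Answer: a) 0.02, b) 0.079, c) 0.98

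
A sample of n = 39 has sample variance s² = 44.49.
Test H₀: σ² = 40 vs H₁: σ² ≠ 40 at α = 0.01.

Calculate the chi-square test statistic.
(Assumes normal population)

df = n - 1 = 38
χ² = (n-1)s²/σ₀² = 38×44.49/40 = 42.2655
Critical values: χ²_{0.995,38} = 19.289, χ²_{0.005,38} = 64.181
Rejection region: χ² < 19.289 or χ² > 64.181
Decision: fail to reject H₀

Answer: χ² = 42.2655, fail to reject H₀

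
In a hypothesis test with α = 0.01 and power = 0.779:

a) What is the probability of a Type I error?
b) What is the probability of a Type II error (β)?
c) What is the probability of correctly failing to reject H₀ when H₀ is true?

Answer: a) 0.01, b) 0.221, c) 0.99

Derivation:
a) Type I error probability = α = 0.01
b) Power = P(reject H₀ | H₁ true) = 1 - β = 0.779, so Type II error probability = β = 1 - Power = 0.221
c) P(fail to reject H₀ | H₀ true) = 1 - α = 0.99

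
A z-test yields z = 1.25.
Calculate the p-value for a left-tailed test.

For z = 1.25:
p = P(Z < 1.25) = Φ(1.25) = 0.8944

Answer: p-value ≈ 0.8944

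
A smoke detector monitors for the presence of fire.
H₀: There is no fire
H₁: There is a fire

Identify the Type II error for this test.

Answer: The alarm fails to sound when there actually is a fire

Derivation:
A Type I error (probability α) occurs when we reject a true H₀.
A Type II error (probability β) occurs when we fail to reject a false H₀.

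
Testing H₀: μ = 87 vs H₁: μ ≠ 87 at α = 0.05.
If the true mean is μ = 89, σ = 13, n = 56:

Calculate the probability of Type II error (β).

SE = σ/√n = 13/√56 = 1.7372
Critical values: μ₀ ± z_0.025×SE = 87 ± 1.960×1.7372
Acceptance region: (83.5951, 90.4049)
Under H₁ (μ = 89): z_high = (90.4049 - 89)/1.7372 = 0.8087, z_low = (83.5951 - 89)/1.7372 = -3.1113
β = P(not reject | H₁) = Φ(0.8087) - Φ(-3.1113) ≈ 0.7897

Answer: β ≈ 0.7897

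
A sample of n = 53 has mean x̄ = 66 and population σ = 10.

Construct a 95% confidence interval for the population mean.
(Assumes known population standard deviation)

Answer: (63.3077, 68.6923)

Derivation:
Confidence level: 95%, α = 0.05
z_0.025 = 1.960
SE = σ/√n = 10/√53 = 1.3736
Margin of error = 1.960 × 1.3736 = 2.6923
CI: x̄ ± margin = 66 ± 2.6923
CI: (63.3077, 68.6923)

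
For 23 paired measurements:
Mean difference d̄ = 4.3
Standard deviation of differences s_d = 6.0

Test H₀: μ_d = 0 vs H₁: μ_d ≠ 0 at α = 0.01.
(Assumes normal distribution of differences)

Answer: t = 3.4370, reject H₀

Derivation:
df = n - 1 = 22
SE = s_d/√n = 6.0/√23 = 1.2511
t = d̄/SE = 4.3/1.2511 = 3.4370
Critical value: t_{0.005,22} = ±2.819
p-value ≈ 0.0024
Decision: reject H₀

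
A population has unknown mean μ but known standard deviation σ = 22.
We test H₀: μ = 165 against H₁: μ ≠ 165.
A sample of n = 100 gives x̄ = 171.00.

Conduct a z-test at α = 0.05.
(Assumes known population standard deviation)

Standard error: SE = σ/√n = 22/√100 = 2.2000
z-statistic: z = (x̄ - μ₀)/SE = (171.00 - 165)/2.2000 = 2.7273
Critical value: ±1.960
p-value = 0.0064
Decision: reject H₀

Answer: z = 2.7273, reject H₀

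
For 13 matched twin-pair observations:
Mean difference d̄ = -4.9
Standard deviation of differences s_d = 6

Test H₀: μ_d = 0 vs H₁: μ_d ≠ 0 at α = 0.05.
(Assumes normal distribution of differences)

Answer: t = -2.9445, reject H₀

Derivation:
df = n - 1 = 12
SE = s_d/√n = 6/√13 = 1.6641
t = d̄/SE = -4.9/1.6641 = -2.9445
Critical value: t_{0.025,12} = ±2.179
p-value ≈ 0.0123
Decision: reject H₀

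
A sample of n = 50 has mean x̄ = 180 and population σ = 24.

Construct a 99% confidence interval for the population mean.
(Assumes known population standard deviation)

Confidence level: 99%, α = 0.01
z_0.005 = 2.576
SE = σ/√n = 24/√50 = 3.3941
Margin of error = 2.576 × 3.3941 = 8.7432
CI: x̄ ± margin = 180 ± 8.7432
CI: (171.2568, 188.7432)

Answer: (171.2568, 188.7432)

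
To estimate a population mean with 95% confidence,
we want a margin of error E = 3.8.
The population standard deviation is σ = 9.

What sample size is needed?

z_0.025 = 1.960
n = (z×σ/E)² = (1.960×9/3.8)²
n = 21.5491
Round up: n = 22

Answer: n = 22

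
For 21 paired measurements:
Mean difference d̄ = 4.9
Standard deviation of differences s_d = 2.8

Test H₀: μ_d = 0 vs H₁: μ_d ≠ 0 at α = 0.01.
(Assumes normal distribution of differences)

df = n - 1 = 20
SE = s_d/√n = 2.8/√21 = 0.6110
t = d̄/SE = 4.9/0.6110 = 8.0196
Critical value: t_{0.005,20} = ±2.845
p-value < 0.0001
Decision: reject H₀

Answer: t = 8.0196, reject H₀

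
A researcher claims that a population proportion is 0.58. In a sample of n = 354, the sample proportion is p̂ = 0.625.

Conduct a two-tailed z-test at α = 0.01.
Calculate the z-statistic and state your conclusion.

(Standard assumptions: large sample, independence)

Answer: z = 1.7155, fail to reject H₀

Derivation:
H₀: p = 0.58, H₁: p ≠ 0.58
Standard error: SE = √(p₀(1-p₀)/n) = √(0.58×0.42/354) = 0.026232
z-statistic: z = (p̂ - p₀)/SE = (0.625 - 0.58)/0.026232 = 1.7155
Critical value: z_0.005 = ±2.576
p-value = 0.0863
Decision: fail to reject H₀ at α = 0.01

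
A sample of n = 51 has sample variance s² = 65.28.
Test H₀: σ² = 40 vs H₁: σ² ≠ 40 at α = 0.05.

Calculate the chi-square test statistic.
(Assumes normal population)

Answer: χ² = 81.6000, reject H₀

Derivation:
df = n - 1 = 50
χ² = (n-1)s²/σ₀² = 50×65.28/40 = 81.6000
Critical values: χ²_{0.975,50} = 32.357, χ²_{0.025,50} = 71.420
Rejection region: χ² < 32.357 or χ² > 71.420
Decision: reject H₀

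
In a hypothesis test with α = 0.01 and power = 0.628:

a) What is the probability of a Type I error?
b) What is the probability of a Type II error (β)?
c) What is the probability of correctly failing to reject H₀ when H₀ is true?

a) Type I error probability = α = 0.01
b) Power = P(reject H₀ | H₁ true) = 1 - β = 0.628, so Type II error probability = β = 1 - Power = 0.372
c) P(fail to reject H₀ | H₀ true) = 1 - α = 0.99

Answer: a) 0.01, b) 0.372, c) 0.99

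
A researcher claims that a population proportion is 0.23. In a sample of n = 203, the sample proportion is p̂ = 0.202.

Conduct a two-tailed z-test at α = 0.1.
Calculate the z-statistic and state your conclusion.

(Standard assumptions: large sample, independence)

H₀: p = 0.23, H₁: p ≠ 0.23
Standard error: SE = √(p₀(1-p₀)/n) = √(0.23×0.77/203) = 0.029537
z-statistic: z = (p̂ - p₀)/SE = (0.202 - 0.23)/0.029537 = -0.9480
Critical value: z_0.05 = ±1.645
p-value = 0.3431
Decision: fail to reject H₀ at α = 0.1

Answer: z = -0.9480, fail to reject H₀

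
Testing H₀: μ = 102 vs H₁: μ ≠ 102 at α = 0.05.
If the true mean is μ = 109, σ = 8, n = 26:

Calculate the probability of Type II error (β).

Answer: β ≈ 0.0062

Derivation:
SE = σ/√n = 8/√26 = 1.5689
Critical values: μ₀ ± z_0.025×SE = 102 ± 1.960×1.5689
Acceptance region: (98.9250, 105.0750)
Under H₁ (μ = 109): z_high = (105.0750 - 109)/1.5689 = -2.5018, z_low = (98.9250 - 109)/1.5689 = -6.4217
β = P(not reject | H₁) = Φ(-2.5018) - Φ(-6.4217) ≈ 0.0062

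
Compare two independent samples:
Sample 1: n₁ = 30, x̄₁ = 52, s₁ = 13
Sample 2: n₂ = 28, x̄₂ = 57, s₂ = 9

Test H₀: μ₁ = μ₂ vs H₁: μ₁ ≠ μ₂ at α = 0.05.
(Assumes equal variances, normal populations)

Answer: t = -1.6913, fail to reject H₀

Derivation:
Pooled variance: s²_p = [29×13² + 27×9²]/(56) = 126.5714
s_p = 11.2504
SE = s_p×√(1/n₁ + 1/n₂) = 11.2504×√(1/30 + 1/28) = 2.9563
t = (x̄₁ - x̄₂)/SE = (52 - 57)/2.9563 = -1.6913
df = 56, t-critical = ±2.003
Decision: fail to reject H₀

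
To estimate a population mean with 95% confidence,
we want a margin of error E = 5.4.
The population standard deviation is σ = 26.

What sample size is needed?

Answer: n = 90

Derivation:
z_0.025 = 1.960
n = (z×σ/E)² = (1.960×26/5.4)²
n = 89.0577
Round up: n = 90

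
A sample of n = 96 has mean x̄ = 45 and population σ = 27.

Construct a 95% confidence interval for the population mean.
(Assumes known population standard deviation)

Answer: (39.5988, 50.4012)

Derivation:
Confidence level: 95%, α = 0.05
z_0.025 = 1.960
SE = σ/√n = 27/√96 = 2.7557
Margin of error = 1.960 × 2.7557 = 5.4012
CI: x̄ ± margin = 45 ± 5.4012
CI: (39.5988, 50.4012)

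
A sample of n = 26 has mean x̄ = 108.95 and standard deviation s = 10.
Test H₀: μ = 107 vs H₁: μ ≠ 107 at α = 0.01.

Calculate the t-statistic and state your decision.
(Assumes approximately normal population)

df = n - 1 = 25
SE = s/√n = 10/√26 = 1.9612
t = (x̄ - μ₀)/SE = (108.95 - 107)/1.9612 = 0.9943
Critical value: t_{0.005,25} = ±2.787
p-value ≈ 0.3296
Decision: fail to reject H₀

Answer: t = 0.9943, fail to reject H₀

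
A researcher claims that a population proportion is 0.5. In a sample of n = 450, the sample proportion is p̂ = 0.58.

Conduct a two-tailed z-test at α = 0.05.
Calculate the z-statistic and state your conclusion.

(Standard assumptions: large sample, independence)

Answer: z = 3.3941, reject H₀

Derivation:
H₀: p = 0.5, H₁: p ≠ 0.5
Standard error: SE = √(p₀(1-p₀)/n) = √(0.5×0.5/450) = 0.023570
z-statistic: z = (p̂ - p₀)/SE = (0.58 - 0.5)/0.023570 = 3.3941
Critical value: z_0.025 = ±1.960
p-value = 0.0007
Decision: reject H₀ at α = 0.05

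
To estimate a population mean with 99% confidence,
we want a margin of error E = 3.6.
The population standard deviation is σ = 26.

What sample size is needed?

z_0.005 = 2.576
n = (z×σ/E)² = (2.576×26/3.6)²
n = 346.1254
Round up: n = 347

Answer: n = 347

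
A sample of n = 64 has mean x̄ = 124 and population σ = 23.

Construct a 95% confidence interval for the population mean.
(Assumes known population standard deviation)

Confidence level: 95%, α = 0.05
z_0.025 = 1.960
SE = σ/√n = 23/√64 = 2.8750
Margin of error = 1.960 × 2.8750 = 5.6350
CI: x̄ ± margin = 124 ± 5.6350
CI: (118.3650, 129.6350)

Answer: (118.3650, 129.6350)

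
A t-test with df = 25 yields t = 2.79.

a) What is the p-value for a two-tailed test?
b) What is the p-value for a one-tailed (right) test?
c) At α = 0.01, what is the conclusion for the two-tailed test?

Answer: a) 0.0099, b) 0.0050, c) reject H₀

Derivation:
Using t-distribution with df = 25:
a) Two-tailed: p = 2×P(T > 2.79) = 0.0099
b) One-tailed: p = P(T > 2.79) = 0.0050
c) 0.0099 < 0.01, reject H₀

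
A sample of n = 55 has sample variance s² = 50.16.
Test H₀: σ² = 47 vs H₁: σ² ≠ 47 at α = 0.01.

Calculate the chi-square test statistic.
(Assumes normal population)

Answer: χ² = 57.6306, fail to reject H₀

Derivation:
df = n - 1 = 54
χ² = (n-1)s²/σ₀² = 54×50.16/47 = 57.6306
Critical values: χ²_{0.995,54} = 30.981, χ²_{0.005,54} = 84.502
Rejection region: χ² < 30.981 or χ² > 84.502
Decision: fail to reject H₀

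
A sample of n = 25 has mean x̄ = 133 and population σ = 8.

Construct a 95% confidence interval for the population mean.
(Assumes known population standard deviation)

Confidence level: 95%, α = 0.05
z_0.025 = 1.960
SE = σ/√n = 8/√25 = 1.6000
Margin of error = 1.960 × 1.6000 = 3.1360
CI: x̄ ± margin = 133 ± 3.1360
CI: (129.8640, 136.1360)

Answer: (129.8640, 136.1360)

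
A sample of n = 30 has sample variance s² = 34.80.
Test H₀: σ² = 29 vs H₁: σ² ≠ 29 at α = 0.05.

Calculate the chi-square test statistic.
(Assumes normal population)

Answer: χ² = 34.8000, fail to reject H₀

Derivation:
df = n - 1 = 29
χ² = (n-1)s²/σ₀² = 29×34.80/29 = 34.8000
Critical values: χ²_{0.975,29} = 16.047, χ²_{0.025,29} = 45.722
Rejection region: χ² < 16.047 or χ² > 45.722
Decision: fail to reject H₀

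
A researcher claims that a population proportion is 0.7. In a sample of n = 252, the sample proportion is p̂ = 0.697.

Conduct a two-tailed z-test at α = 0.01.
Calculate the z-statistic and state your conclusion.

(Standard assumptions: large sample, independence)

H₀: p = 0.7, H₁: p ≠ 0.7
Standard error: SE = √(p₀(1-p₀)/n) = √(0.7×0.3/252) = 0.028868
z-statistic: z = (p̂ - p₀)/SE = (0.697 - 0.7)/0.028868 = -0.1039
Critical value: z_0.005 = ±2.576
p-value = 0.9172
Decision: fail to reject H₀ at α = 0.01

Answer: z = -0.1039, fail to reject H₀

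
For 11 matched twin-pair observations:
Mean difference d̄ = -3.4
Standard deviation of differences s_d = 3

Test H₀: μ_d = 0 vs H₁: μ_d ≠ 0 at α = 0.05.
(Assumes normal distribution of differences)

Answer: t = -3.7590, reject H₀

Derivation:
df = n - 1 = 10
SE = s_d/√n = 3/√11 = 0.9045
t = d̄/SE = -3.4/0.9045 = -3.7590
Critical value: t_{0.025,10} = ±2.228
p-value ≈ 0.0037
Decision: reject H₀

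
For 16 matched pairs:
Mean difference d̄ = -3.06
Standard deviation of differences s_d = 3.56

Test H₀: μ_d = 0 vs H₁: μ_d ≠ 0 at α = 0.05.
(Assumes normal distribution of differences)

Answer: t = -3.4382, reject H₀

Derivation:
df = n - 1 = 15
SE = s_d/√n = 3.56/√16 = 0.8900
t = d̄/SE = -3.06/0.8900 = -3.4382
Critical value: t_{0.025,15} = ±2.131
p-value ≈ 0.0037
Decision: reject H₀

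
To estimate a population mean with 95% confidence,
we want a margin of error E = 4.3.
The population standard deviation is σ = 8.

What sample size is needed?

z_0.025 = 1.960
n = (z×σ/E)² = (1.960×8/4.3)²
n = 13.2970
Round up: n = 14

Answer: n = 14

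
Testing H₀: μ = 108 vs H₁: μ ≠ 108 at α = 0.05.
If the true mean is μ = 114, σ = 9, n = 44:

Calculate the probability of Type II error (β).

Answer: β ≈ 0.0069

Derivation:
SE = σ/√n = 9/√44 = 1.3568
Critical values: μ₀ ± z_0.025×SE = 108 ± 1.960×1.3568
Acceptance region: (105.3407, 110.6593)
Under H₁ (μ = 114): z_high = (110.6593 - 114)/1.3568 = -2.4622, z_low = (105.3407 - 114)/1.3568 = -6.3821
β = P(not reject | H₁) = Φ(-2.4622) - Φ(-6.3821) ≈ 0.0069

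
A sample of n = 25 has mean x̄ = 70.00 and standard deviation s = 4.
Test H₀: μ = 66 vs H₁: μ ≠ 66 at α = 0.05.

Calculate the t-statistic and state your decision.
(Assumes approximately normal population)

df = n - 1 = 24
SE = s/√n = 4/√25 = 0.8000
t = (x̄ - μ₀)/SE = (70.00 - 66)/0.8000 = 5.0000
Critical value: t_{0.025,24} = ±2.064
p-value < 0.0001
Decision: reject H₀

Answer: t = 5.0000, reject H₀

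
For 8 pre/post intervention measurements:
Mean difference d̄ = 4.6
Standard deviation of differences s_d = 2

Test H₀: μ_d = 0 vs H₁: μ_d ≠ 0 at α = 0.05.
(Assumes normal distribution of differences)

df = n - 1 = 7
SE = s_d/√n = 2/√8 = 0.7071
t = d̄/SE = 4.6/0.7071 = 6.5054
Critical value: t_{0.025,7} = ±2.365
p-value ≈ 0.0003
Decision: reject H₀

Answer: t = 6.5054, reject H₀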